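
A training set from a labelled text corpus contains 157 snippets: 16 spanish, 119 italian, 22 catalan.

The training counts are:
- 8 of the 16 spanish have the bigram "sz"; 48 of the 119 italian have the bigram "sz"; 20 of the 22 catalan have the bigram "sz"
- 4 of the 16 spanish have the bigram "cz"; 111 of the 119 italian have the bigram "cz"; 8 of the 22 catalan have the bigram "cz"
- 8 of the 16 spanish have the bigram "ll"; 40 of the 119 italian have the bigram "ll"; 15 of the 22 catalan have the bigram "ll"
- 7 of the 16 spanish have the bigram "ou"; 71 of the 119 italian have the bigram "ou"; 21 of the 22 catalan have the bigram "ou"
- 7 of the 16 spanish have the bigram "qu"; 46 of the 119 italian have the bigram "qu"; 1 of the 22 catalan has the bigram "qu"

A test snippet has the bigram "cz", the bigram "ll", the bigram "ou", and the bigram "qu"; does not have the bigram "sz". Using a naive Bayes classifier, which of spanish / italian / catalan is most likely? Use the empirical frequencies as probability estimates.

spanish: (16/157) × (8/16) × (4/16) × (8/16) × (7/16) × (7/16) ≈ 0.00121915
italian: (119/157) × (71/119) × (111/119) × (40/119) × (71/119) × (46/119) ≈ 0.0327017
catalan: (22/157) × (2/22) × (8/22) × (15/22) × (21/22) × (1/22) ≈ 0.000137038
Highest score → italian.

italian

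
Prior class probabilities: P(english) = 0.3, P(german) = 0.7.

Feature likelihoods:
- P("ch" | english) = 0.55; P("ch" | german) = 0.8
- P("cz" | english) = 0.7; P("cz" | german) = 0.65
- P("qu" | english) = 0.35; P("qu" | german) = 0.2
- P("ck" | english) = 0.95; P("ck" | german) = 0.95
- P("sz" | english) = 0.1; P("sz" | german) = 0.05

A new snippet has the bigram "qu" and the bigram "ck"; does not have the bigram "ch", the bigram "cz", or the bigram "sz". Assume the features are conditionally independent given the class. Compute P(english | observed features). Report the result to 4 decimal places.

english: 0.3 × (1−0.55) × (1−0.7) × 0.35 × 0.95 × (1−0.1) = 0.012119625
german: 0.7 × (1−0.8) × (1−0.65) × 0.2 × 0.95 × (1−0.05) = 0.0088445
P(english | x) = 0.012119625 / 0.020964125 ≈ 0.5781

0.5781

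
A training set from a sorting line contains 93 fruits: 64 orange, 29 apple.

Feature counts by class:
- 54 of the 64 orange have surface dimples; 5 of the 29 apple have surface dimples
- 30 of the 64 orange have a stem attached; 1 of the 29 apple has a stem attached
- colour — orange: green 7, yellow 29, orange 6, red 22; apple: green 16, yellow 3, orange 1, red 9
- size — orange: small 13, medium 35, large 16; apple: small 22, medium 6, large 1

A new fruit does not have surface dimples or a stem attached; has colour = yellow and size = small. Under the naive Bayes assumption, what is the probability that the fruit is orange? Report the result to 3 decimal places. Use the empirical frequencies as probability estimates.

0.212

orange: (64/93) × (10/64) × (34/64) × (29/64) × (13/64) ≈ 0.00525772
apple: (29/93) × (24/29) × (28/29) × (3/29) × (22/29) ≈ 0.019554
P(orange | x) = 0.00525772 / 0.02481172 ≈ 0.212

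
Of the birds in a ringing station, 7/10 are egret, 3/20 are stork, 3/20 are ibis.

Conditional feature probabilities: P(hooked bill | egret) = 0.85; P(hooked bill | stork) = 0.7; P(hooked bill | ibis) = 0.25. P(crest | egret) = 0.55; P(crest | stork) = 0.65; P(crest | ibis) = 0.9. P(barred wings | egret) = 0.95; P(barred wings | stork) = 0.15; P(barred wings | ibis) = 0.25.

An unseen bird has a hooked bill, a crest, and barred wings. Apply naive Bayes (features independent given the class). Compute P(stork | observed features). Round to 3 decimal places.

0.031

egret: 0.7 × 0.85 × 0.55 × 0.95 = 0.3108875
stork: 0.15 × 0.7 × 0.65 × 0.15 = 0.0102375
ibis: 0.15 × 0.25 × 0.9 × 0.25 = 0.0084375
P(stork | x) = 0.0102375 / 0.3295625 ≈ 0.031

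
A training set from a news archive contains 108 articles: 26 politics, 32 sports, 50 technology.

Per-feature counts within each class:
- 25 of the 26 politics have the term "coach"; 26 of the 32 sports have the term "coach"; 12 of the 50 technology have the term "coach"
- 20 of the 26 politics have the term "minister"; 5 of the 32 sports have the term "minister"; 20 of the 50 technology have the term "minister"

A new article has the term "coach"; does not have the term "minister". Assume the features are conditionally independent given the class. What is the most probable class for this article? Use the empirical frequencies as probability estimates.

politics: (26/108) × (25/26) × (6/26) ≈ 0.0534188
sports: (32/108) × (26/32) × (27/32) = 0.203125
technology: (50/108) × (12/50) × (30/50) ≈ 0.0666667
Highest score → sports.

sports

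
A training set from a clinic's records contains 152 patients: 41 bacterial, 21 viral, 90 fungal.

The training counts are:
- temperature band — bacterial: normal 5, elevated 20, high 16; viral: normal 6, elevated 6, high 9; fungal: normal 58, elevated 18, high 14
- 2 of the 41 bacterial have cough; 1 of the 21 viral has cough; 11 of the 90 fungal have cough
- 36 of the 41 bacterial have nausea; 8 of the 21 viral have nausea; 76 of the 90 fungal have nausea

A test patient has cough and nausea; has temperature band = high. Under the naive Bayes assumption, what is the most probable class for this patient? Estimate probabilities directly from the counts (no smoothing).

fungal

bacterial: (41/152) × (16/41) × (2/41) × (36/41) ≈ 0.00450859
viral: (21/152) × (9/21) × (1/21) × (8/21) ≈ 0.00107411
fungal: (90/152) × (14/90) × (11/90) × (76/90) ≈ 0.00950617
Highest score → fungal.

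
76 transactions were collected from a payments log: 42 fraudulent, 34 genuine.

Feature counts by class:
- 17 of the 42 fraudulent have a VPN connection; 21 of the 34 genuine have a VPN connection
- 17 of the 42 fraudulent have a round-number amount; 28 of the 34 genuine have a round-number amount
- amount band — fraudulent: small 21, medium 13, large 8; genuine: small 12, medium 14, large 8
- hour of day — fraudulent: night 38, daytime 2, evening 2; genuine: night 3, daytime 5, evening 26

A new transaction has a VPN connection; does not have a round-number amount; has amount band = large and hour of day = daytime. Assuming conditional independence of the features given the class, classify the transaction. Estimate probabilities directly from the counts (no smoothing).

genuine

fraudulent: (42/76) × (17/42) × (25/42) × (8/42) × (2/42) ≈ 0.00120767
genuine: (34/76) × (21/34) × (6/34) × (8/34) × (5/34) ≈ 0.00168725
Highest score → genuine.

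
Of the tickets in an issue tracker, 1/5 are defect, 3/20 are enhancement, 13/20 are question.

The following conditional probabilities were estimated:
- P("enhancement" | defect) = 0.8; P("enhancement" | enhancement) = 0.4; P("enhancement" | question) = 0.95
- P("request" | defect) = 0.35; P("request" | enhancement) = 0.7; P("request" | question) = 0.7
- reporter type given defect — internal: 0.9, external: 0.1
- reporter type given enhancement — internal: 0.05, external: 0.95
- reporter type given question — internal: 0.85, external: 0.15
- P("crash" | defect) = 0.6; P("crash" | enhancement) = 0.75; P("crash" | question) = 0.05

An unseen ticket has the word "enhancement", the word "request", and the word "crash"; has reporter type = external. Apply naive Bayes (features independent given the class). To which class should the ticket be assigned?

enhancement

defect: 0.2 × 0.8 × 0.35 × 0.1 × 0.6 = 0.00336
enhancement: 0.15 × 0.4 × 0.7 × 0.95 × 0.75 = 0.029925
question: 0.65 × 0.95 × 0.7 × 0.15 × 0.05 = 0.003241875
Highest score → enhancement.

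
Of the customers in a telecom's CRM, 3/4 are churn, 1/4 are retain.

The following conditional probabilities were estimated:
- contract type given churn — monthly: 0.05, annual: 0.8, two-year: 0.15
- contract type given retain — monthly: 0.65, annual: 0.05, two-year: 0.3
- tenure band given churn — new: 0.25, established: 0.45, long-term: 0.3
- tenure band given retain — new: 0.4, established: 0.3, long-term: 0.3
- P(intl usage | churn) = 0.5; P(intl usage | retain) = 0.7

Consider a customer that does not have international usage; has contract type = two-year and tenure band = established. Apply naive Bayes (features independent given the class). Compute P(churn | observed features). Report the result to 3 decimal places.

churn: 0.75 × 0.15 × 0.45 × (1−0.5) = 0.0253125
retain: 0.25 × 0.3 × 0.3 × (1−0.7) = 0.00675
P(churn | x) = 0.0253125 / 0.0320625 ≈ 0.789

0.789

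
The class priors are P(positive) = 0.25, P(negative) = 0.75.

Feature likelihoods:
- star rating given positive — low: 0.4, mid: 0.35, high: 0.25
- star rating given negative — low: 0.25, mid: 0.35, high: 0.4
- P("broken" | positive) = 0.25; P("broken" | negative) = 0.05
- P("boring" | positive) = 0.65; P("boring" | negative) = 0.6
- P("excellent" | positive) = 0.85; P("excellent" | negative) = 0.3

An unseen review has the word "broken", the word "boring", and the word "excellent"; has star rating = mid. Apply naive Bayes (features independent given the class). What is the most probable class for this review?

positive

positive: 0.25 × 0.35 × 0.25 × 0.65 × 0.85 = 0.0120859375
negative: 0.75 × 0.35 × 0.05 × 0.6 × 0.3 = 0.0023625
Highest score → positive.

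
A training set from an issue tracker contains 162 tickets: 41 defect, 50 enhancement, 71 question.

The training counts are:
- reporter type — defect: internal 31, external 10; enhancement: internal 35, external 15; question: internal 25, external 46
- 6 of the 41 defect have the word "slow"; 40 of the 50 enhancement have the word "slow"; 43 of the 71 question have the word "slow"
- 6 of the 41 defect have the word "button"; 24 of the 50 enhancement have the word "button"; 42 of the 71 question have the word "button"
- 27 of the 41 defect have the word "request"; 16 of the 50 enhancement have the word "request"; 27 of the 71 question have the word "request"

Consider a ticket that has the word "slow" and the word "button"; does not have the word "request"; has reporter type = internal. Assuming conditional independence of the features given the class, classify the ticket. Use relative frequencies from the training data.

enhancement

defect: (41/162) × (31/41) × (6/41) × (6/41) × (14/41) ≈ 0.00139935
enhancement: (50/162) × (35/50) × (40/50) × (24/50) × (34/50) ≈ 0.0564148
question: (71/162) × (25/71) × (43/71) × (42/71) × (44/71) ≈ 0.0342626
Highest score → enhancement.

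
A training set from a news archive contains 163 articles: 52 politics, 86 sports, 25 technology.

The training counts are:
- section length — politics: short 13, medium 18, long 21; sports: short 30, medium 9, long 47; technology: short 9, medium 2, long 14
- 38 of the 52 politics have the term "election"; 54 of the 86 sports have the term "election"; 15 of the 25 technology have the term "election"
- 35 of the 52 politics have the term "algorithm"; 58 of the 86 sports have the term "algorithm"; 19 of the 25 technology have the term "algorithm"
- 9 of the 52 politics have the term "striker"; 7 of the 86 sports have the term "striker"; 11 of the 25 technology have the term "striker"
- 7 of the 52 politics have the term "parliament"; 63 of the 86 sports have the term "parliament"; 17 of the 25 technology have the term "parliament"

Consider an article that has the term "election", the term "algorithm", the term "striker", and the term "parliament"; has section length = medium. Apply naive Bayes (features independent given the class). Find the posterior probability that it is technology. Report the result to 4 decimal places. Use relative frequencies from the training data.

0.3863

politics: (52/163) × (18/52) × (38/52) × (35/52) × (9/52) × (7/52) ≈ 0.0012655
sports: (86/163) × (9/86) × (54/86) × (58/86) × (7/86) × (63/86) ≈ 0.00139419
technology: (25/163) × (2/25) × (15/25) × (19/25) × (11/25) × (17/25) ≈ 0.00167405
P(technology | x) = 0.00167405 / 0.00433374 ≈ 0.3863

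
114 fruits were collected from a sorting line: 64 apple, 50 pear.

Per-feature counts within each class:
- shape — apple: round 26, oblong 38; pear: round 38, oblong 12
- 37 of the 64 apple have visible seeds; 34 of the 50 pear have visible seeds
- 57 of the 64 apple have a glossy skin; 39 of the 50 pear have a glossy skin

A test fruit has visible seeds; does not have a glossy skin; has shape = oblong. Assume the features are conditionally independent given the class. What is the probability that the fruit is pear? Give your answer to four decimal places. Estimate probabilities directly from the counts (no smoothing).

0.4276

apple: (64/114) × (38/64) × (37/64) × (7/64) ≈ 0.0210775
pear: (50/114) × (12/50) × (34/50) × (11/50) ≈ 0.0157474
P(pear | x) = 0.0157474 / 0.0368249 ≈ 0.4276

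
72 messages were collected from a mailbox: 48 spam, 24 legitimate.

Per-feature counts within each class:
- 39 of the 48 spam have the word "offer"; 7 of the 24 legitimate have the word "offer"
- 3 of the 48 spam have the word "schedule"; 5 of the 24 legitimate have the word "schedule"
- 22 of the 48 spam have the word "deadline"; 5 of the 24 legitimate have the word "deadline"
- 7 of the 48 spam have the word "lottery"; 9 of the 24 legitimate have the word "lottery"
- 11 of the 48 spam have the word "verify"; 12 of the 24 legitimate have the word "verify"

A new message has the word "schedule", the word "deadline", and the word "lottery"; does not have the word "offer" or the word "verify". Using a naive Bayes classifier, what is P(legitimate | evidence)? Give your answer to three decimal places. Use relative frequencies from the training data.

0.827

spam: (48/72) × (9/48) × (3/48) × (22/48) × (7/48) × (37/48) ≈ 0.000402521
legitimate: (24/72) × (17/24) × (5/24) × (5/24) × (9/24) × (12/24) ≈ 0.00192148
P(legitimate | x) = 0.00192148 / 0.002324001 ≈ 0.827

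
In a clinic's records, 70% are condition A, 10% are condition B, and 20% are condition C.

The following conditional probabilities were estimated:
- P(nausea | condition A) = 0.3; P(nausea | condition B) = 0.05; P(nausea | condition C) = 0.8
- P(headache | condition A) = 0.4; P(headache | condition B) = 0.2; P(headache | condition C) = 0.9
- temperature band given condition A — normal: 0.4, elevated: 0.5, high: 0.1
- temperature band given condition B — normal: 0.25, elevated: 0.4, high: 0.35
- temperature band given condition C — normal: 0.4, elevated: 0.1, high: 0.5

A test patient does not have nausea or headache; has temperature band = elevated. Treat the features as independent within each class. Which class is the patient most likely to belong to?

condition A: 0.7 × (1−0.3) × (1−0.4) × 0.5 = 0.147
condition B: 0.1 × (1−0.05) × (1−0.2) × 0.4 = 0.0304
condition C: 0.2 × (1−0.8) × (1−0.9) × 0.1 = 0.0004
Highest score → condition A.

condition A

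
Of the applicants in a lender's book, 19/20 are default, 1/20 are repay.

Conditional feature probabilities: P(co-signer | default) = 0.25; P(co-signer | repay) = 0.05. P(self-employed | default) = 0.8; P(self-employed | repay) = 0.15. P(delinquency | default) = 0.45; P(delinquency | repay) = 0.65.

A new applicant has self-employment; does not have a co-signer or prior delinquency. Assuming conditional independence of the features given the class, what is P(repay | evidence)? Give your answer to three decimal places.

0.008

default: 0.95 × (1−0.25) × 0.8 × (1−0.45) = 0.3135
repay: 0.05 × (1−0.05) × 0.15 × (1−0.65) = 0.00249375
P(repay | x) = 0.00249375 / 0.31599375 ≈ 0.008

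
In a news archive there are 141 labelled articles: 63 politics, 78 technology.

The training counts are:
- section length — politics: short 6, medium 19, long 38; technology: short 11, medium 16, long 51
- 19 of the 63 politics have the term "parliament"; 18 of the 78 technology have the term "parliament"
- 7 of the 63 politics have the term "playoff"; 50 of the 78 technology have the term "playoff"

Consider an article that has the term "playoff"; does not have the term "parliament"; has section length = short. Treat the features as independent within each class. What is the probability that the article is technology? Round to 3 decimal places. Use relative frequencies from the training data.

politics: (63/141) × (6/63) × (44/63) × (7/63) ≈ 0.00330219
technology: (78/141) × (11/78) × (60/78) × (50/78) ≈ 0.0384685
P(technology | x) = 0.0384685 / 0.04177069 ≈ 0.921

0.921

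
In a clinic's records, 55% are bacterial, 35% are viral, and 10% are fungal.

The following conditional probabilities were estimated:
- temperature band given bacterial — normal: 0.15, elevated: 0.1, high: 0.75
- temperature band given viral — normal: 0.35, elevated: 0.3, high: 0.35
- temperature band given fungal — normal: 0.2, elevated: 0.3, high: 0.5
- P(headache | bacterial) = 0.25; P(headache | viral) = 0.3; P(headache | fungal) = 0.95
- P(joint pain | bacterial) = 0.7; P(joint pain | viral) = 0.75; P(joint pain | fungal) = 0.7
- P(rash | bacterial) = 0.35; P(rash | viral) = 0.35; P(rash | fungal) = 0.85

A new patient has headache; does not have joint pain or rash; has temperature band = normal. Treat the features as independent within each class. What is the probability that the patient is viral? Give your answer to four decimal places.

0.5505

bacterial: 0.55 × 0.15 × 0.25 × (1−0.7) × (1−0.35) = 0.004021875
viral: 0.35 × 0.35 × 0.3 × (1−0.75) × (1−0.35) = 0.005971875
fungal: 0.1 × 0.2 × 0.95 × (1−0.7) × (1−0.85) = 0.000855
P(viral | x) = 0.005971875 / 0.01084875 ≈ 0.5505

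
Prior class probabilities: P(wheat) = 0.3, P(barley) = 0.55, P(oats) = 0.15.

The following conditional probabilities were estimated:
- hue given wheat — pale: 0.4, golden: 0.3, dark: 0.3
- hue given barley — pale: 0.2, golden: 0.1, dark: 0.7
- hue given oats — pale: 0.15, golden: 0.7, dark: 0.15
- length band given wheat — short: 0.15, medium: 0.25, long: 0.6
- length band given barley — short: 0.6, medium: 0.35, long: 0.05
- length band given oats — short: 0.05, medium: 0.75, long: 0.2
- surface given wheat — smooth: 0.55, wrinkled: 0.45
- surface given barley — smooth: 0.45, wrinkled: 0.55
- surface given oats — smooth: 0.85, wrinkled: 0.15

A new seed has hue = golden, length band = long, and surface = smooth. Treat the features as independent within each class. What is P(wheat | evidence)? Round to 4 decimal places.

0.6088

wheat: 0.3 × 0.3 × 0.6 × 0.55 = 0.0297
barley: 0.55 × 0.1 × 0.05 × 0.45 = 0.0012375
oats: 0.15 × 0.7 × 0.2 × 0.85 = 0.01785
P(wheat | x) = 0.0297 / 0.0487875 ≈ 0.6088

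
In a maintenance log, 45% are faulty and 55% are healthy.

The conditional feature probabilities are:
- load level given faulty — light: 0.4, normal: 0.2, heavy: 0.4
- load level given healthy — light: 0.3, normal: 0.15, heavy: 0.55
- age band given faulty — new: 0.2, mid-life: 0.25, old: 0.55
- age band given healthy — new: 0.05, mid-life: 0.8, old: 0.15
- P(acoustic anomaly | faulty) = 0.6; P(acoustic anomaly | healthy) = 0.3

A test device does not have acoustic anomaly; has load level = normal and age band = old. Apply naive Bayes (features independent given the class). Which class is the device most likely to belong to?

faulty

faulty: 0.45 × 0.2 × 0.55 × (1−0.6) = 0.0198
healthy: 0.55 × 0.15 × 0.15 × (1−0.3) = 0.0086625
Highest score → faulty.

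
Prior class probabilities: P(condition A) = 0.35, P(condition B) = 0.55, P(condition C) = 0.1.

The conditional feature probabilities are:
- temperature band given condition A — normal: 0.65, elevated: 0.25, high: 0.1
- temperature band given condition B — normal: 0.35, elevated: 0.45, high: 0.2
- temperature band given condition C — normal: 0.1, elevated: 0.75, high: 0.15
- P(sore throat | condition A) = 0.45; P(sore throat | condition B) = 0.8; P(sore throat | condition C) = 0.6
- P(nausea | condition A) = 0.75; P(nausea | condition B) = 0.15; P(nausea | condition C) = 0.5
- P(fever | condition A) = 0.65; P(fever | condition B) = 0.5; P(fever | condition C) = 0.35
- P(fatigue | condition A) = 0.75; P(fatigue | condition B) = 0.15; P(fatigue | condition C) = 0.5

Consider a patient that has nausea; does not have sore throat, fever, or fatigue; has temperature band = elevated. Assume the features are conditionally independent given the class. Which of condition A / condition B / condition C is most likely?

condition A: 0.35 × 0.25 × (1−0.45) × 0.75 × (1−0.65) × (1−0.75) = 0.003158203125
condition B: 0.55 × 0.45 × (1−0.8) × 0.15 × (1−0.5) × (1−0.15) = 0.003155625
condition C: 0.1 × 0.75 × (1−0.6) × 0.5 × (1−0.35) × (1−0.5) = 0.004875
Highest score → condition C.

condition C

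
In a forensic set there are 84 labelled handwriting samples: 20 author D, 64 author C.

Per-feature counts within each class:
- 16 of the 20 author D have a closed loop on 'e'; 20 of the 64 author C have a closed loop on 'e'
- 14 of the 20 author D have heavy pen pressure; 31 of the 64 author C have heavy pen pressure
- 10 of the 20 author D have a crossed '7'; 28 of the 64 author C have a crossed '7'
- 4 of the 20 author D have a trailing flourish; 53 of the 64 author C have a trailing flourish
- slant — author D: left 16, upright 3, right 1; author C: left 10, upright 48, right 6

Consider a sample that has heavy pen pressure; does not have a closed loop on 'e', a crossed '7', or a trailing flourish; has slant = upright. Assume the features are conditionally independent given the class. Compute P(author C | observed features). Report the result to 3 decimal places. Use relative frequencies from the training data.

author D: (20/84) × (4/20) × (14/20) × (10/20) × (16/20) × (3/20) = 0.002
author C: (64/84) × (44/64) × (31/64) × (36/64) × (11/64) × (48/64) ≈ 0.0183972
P(author C | x) = 0.0183972 / 0.0203972 ≈ 0.902

0.902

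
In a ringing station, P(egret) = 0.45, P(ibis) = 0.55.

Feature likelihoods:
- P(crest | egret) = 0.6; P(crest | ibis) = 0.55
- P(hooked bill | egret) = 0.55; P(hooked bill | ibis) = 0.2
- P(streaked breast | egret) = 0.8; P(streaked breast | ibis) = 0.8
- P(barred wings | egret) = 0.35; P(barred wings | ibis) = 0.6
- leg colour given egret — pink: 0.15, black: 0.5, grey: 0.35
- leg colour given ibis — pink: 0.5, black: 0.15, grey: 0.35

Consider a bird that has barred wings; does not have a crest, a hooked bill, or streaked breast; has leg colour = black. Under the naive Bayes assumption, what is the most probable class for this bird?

ibis

egret: 0.45 × (1−0.6) × (1−0.55) × (1−0.8) × 0.35 × 0.5 = 0.002835
ibis: 0.55 × (1−0.55) × (1−0.2) × (1−0.8) × 0.6 × 0.15 = 0.003564
Highest score → ibis.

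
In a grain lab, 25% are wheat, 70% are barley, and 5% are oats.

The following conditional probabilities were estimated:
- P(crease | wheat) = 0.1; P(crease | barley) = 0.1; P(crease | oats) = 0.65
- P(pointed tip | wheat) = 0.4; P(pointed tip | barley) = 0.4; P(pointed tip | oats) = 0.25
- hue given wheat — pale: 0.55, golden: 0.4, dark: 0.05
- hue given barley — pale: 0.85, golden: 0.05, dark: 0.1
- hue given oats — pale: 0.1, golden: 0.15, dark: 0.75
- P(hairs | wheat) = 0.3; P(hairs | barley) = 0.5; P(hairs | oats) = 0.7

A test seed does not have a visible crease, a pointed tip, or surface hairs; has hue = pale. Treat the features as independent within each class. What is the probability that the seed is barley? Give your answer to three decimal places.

0.754

wheat: 0.25 × (1−0.1) × (1−0.4) × 0.55 × (1−0.3) = 0.051975
barley: 0.7 × (1−0.1) × (1−0.4) × 0.85 × (1−0.5) = 0.16065
oats: 0.05 × (1−0.65) × (1−0.25) × 0.1 × (1−0.7) = 0.00039375
P(barley | x) = 0.16065 / 0.21301875 ≈ 0.754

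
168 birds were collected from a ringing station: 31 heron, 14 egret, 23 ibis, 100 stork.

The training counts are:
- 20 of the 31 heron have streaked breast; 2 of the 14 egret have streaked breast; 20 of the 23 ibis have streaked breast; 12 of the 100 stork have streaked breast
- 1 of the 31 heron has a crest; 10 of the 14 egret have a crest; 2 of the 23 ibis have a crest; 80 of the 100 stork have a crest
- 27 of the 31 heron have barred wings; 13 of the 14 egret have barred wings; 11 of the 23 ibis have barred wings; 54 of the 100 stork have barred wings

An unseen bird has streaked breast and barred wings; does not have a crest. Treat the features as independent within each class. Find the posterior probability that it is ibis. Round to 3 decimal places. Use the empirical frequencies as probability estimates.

0.319

heron: (31/168) × (20/31) × (30/31) × (27/31) ≈ 0.100342
egret: (14/168) × (2/14) × (4/14) × (13/14) ≈ 0.00315841
ibis: (23/168) × (20/23) × (21/23) × (11/23) ≈ 0.0519849
stork: (100/168) × (12/100) × (20/100) × (54/100) ≈ 0.00771429
P(ibis | x) = 0.0519849 / 0.1631996 ≈ 0.319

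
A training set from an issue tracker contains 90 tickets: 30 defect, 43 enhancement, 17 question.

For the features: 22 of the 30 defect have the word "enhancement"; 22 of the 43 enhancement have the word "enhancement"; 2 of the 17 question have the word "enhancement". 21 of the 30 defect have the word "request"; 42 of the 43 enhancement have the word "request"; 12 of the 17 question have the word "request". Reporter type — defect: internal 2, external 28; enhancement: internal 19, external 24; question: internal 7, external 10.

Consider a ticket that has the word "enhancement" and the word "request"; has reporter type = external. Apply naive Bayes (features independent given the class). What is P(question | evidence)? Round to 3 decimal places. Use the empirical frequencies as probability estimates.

defect: (30/90) × (22/30) × (21/30) × (28/30) ≈ 0.159704
enhancement: (43/90) × (22/43) × (42/43) × (24/43) ≈ 0.133261
question: (17/90) × (2/17) × (12/17) × (10/17) ≈ 0.00922722
P(question | x) = 0.00922722 / 0.30219222 ≈ 0.031

0.031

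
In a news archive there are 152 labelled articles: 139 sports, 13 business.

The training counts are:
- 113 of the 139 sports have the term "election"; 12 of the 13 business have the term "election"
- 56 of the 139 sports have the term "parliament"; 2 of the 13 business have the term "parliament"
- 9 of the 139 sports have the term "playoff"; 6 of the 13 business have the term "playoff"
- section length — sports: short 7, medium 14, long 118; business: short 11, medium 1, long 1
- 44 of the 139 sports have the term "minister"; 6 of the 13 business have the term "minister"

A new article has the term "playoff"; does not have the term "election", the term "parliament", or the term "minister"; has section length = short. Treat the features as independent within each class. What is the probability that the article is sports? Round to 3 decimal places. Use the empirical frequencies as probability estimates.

sports: (139/152) × (26/139) × (83/139) × (9/139) × (7/139) × (95/139) ≈ 0.000227621
business: (13/152) × (1/13) × (11/13) × (6/13) × (11/13) × (7/13) ≈ 0.00117062
P(sports | x) = 0.000227621 / 0.001398241 ≈ 0.163

0.163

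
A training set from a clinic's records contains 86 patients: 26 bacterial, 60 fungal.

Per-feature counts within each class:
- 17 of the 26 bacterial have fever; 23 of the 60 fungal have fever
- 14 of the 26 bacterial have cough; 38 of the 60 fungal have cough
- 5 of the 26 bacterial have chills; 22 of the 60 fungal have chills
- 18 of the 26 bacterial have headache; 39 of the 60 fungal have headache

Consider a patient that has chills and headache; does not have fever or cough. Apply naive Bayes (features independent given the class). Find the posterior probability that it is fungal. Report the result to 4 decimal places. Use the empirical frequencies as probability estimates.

bacterial: (26/86) × (9/26) × (12/26) × (5/26) × (18/26) ≈ 0.00643054
fungal: (60/86) × (37/60) × (22/60) × (22/60) × (39/60) ≈ 0.0375975
P(fungal | x) = 0.0375975 / 0.04402804 ≈ 0.8539

0.8539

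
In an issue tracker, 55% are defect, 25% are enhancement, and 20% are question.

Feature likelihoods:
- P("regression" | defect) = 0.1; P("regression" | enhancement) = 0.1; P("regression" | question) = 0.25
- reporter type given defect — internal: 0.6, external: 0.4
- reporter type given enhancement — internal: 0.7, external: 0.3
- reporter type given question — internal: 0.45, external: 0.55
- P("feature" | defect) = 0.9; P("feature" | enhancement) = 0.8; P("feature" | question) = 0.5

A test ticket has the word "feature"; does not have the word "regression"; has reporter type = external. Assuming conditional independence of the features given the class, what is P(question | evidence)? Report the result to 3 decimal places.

defect: 0.55 × (1−0.1) × 0.4 × 0.9 = 0.1782
enhancement: 0.25 × (1−0.1) × 0.3 × 0.8 = 0.054
question: 0.2 × (1−0.25) × 0.55 × 0.5 = 0.04125
P(question | x) = 0.04125 / 0.27345 ≈ 0.151

0.151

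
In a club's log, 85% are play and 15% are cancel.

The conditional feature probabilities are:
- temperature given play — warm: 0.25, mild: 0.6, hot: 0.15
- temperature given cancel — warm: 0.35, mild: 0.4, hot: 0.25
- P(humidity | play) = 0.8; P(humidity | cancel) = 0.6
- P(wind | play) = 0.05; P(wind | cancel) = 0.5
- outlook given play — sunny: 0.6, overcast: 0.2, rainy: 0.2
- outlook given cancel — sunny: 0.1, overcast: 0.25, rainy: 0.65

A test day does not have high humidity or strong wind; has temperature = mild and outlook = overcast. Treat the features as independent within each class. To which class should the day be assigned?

play

play: 0.85 × 0.6 × (1−0.8) × (1−0.05) × 0.2 = 0.01938
cancel: 0.15 × 0.4 × (1−0.6) × (1−0.5) × 0.25 = 0.003
Highest score → play.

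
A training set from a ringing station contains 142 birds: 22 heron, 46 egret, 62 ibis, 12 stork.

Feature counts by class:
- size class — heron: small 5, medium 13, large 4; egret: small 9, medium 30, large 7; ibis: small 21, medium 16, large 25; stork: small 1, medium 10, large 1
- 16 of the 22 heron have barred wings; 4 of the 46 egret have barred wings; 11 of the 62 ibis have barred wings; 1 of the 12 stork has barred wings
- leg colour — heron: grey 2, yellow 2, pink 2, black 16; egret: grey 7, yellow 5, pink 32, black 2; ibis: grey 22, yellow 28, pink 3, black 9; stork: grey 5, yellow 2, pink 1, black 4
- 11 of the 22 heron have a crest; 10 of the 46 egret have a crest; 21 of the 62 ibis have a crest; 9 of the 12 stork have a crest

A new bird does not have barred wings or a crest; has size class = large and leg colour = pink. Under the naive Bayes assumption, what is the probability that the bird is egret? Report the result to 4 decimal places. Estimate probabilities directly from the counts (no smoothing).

heron: (22/142) × (4/22) × (6/22) × (2/22) × (11/22) ≈ 0.000349203
egret: (46/142) × (7/46) × (42/46) × (32/46) × (36/46) ≈ 0.0245041
ibis: (62/142) × (25/62) × (51/62) × (3/62) × (41/62) ≈ 0.00463396
stork: (12/142) × (1/12) × (11/12) × (1/12) × (3/12) ≈ 0.000134487
P(egret | x) = 0.0245041 / 0.02962175 ≈ 0.8272

0.8272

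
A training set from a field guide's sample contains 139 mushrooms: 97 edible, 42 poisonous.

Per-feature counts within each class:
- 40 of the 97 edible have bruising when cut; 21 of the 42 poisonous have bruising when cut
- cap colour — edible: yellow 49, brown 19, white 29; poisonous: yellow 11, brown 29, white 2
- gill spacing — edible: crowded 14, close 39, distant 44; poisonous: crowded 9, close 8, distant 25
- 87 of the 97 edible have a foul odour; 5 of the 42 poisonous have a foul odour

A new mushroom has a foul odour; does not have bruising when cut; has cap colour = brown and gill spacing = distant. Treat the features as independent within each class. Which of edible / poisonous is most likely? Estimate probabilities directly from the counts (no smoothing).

edible

edible: (97/139) × (57/97) × (19/97) × (44/97) × (87/97) ≈ 0.0326791
poisonous: (42/139) × (21/42) × (29/42) × (25/42) × (5/42) ≈ 0.00739205
Highest score → edible.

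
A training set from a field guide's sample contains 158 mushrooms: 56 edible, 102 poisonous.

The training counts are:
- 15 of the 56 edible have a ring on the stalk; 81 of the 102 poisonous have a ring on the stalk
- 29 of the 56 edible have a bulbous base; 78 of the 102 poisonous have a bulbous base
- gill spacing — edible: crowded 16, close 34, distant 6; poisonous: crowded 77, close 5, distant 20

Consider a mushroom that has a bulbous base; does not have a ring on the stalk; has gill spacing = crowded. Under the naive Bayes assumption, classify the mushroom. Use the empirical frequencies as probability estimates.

edible: (56/158) × (41/56) × (29/56) × (16/56) ≈ 0.0383945
poisonous: (102/158) × (21/102) × (78/102) × (77/102) ≈ 0.0767268
Highest score → poisonous.

poisonous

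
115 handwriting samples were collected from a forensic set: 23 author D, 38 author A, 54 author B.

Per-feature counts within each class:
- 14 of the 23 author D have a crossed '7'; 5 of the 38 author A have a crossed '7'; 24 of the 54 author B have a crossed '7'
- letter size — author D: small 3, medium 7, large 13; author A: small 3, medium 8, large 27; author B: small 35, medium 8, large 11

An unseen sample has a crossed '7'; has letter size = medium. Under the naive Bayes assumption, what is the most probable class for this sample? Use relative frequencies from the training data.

author D

author D: (23/115) × (14/23) × (7/23) ≈ 0.037051
author A: (38/115) × (5/38) × (8/38) ≈ 0.00915332
author B: (54/115) × (24/54) × (8/54) ≈ 0.0309179
Highest score → author D.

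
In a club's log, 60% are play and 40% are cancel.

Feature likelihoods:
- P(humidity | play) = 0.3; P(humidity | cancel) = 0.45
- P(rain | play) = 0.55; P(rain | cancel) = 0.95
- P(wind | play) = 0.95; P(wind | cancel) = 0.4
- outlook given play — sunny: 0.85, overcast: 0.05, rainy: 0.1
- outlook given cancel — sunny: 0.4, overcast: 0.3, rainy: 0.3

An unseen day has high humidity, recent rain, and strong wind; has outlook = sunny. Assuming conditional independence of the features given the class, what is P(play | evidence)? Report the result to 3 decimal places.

0.745

play: 0.6 × 0.3 × 0.55 × 0.95 × 0.85 = 0.0799425
cancel: 0.4 × 0.45 × 0.95 × 0.4 × 0.4 = 0.02736
P(play | x) = 0.0799425 / 0.1073025 ≈ 0.745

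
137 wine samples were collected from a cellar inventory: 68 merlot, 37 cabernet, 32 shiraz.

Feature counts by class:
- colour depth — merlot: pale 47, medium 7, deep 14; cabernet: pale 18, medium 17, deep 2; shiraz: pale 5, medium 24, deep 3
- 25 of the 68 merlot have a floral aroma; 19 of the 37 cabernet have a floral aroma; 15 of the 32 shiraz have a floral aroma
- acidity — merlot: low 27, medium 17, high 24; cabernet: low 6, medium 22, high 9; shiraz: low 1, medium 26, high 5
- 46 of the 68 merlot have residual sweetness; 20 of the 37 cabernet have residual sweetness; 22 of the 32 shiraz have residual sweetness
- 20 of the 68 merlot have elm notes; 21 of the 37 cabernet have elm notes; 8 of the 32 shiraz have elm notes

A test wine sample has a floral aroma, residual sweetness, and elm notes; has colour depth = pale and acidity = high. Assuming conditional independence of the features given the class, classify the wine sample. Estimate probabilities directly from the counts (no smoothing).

merlot: (68/137) × (47/68) × (25/68) × (24/68) × (46/68) × (20/68) ≈ 0.00885688
cabernet: (37/137) × (18/37) × (19/37) × (9/37) × (20/37) × (21/37) ≈ 0.0050349
shiraz: (32/137) × (5/32) × (15/32) × (5/32) × (22/32) × (8/32) ≈ 0.000459434
Highest score → merlot.

merlot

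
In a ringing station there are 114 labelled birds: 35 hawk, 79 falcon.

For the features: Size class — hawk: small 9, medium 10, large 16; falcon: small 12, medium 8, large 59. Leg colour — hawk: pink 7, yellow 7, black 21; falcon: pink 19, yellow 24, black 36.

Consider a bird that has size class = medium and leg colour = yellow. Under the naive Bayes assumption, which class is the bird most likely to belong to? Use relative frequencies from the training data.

hawk: (35/114) × (10/35) × (7/35) ≈ 0.0175439
falcon: (79/114) × (8/79) × (24/79) ≈ 0.0213191
Highest score → falcon.

falcon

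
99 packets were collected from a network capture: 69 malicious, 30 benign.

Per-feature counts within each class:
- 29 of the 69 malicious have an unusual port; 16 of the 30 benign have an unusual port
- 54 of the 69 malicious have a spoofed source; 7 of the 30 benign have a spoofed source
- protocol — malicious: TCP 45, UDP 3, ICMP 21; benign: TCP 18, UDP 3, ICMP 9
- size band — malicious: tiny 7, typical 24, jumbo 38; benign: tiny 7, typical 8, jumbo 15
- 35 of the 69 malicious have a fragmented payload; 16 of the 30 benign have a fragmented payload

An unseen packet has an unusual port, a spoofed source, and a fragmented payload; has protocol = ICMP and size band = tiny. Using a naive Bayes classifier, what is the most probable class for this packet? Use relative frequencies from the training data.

malicious

malicious: (69/99) × (29/69) × (54/69) × (21/69) × (7/69) × (35/69) ≈ 0.00359042
benign: (30/99) × (16/30) × (7/30) × (9/30) × (7/30) × (16/30) ≈ 0.00140786
Highest score → malicious.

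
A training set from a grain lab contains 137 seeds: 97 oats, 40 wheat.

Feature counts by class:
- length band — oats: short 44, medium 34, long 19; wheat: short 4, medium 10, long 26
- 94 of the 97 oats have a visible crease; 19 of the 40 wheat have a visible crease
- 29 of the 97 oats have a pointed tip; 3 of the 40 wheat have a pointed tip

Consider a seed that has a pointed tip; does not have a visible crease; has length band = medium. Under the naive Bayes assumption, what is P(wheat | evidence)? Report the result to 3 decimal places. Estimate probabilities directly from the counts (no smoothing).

oats: (97/137) × (34/97) × (3/97) × (29/97) ≈ 0.00229474
wheat: (40/137) × (10/40) × (21/40) × (3/40) ≈ 0.00287409
P(wheat | x) = 0.00287409 / 0.00516883 ≈ 0.556

0.556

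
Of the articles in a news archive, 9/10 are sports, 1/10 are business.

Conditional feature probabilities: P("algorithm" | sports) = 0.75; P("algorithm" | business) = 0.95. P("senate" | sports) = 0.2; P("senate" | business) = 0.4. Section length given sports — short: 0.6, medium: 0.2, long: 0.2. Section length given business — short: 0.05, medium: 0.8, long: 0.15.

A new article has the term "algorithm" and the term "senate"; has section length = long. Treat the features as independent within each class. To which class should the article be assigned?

sports

sports: 0.9 × 0.75 × 0.2 × 0.2 = 0.027
business: 0.1 × 0.95 × 0.4 × 0.15 = 0.0057
Highest score → sports.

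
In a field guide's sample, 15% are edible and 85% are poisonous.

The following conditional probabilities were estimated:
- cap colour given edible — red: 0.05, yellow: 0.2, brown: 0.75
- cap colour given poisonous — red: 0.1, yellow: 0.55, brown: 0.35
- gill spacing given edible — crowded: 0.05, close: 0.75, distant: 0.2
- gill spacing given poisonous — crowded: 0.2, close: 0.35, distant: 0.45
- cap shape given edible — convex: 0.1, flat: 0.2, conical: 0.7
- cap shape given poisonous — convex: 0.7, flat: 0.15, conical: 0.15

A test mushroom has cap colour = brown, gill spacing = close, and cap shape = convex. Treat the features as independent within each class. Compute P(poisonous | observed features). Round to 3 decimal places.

0.896

edible: 0.15 × 0.75 × 0.75 × 0.1 = 0.0084375
poisonous: 0.85 × 0.35 × 0.35 × 0.7 = 0.0728875
P(poisonous | x) = 0.0728875 / 0.081325 ≈ 0.896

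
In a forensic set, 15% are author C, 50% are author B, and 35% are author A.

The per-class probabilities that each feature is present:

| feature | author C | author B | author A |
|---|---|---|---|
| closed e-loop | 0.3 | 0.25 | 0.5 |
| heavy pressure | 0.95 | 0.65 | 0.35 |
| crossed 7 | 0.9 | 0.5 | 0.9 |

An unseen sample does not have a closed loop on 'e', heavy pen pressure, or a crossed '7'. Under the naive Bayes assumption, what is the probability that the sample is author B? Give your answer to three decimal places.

0.847

author C: 0.15 × (1−0.3) × (1−0.95) × (1−0.9) = 0.000525
author B: 0.5 × (1−0.25) × (1−0.65) × (1−0.5) = 0.065625
author A: 0.35 × (1−0.5) × (1−0.35) × (1−0.9) = 0.011375
P(author B | x) = 0.065625 / 0.077525 ≈ 0.847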